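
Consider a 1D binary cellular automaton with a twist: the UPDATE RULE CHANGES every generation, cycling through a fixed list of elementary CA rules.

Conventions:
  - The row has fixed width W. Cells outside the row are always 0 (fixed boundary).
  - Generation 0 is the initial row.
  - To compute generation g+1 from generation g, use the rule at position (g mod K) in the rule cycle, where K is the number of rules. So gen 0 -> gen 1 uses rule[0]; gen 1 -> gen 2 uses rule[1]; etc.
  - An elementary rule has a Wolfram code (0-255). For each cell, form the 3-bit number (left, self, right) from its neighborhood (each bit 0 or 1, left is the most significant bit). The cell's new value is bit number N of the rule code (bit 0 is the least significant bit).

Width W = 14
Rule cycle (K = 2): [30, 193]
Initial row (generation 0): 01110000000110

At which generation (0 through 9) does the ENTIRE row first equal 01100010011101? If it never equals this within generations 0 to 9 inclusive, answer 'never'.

Gen 0: 01110000000110
Gen 1 (rule 30): 11001000001101
Gen 2 (rule 193): 01000011100100
Gen 3 (rule 30): 11100110011110
Gen 4 (rule 193): 01100010001110
Gen 5 (rule 30): 11010111011001
Gen 6 (rule 193): 01000011001000
Gen 7 (rule 30): 11100110111100
Gen 8 (rule 193): 01100010011101
Gen 9 (rule 30): 11010111110001

Answer: 8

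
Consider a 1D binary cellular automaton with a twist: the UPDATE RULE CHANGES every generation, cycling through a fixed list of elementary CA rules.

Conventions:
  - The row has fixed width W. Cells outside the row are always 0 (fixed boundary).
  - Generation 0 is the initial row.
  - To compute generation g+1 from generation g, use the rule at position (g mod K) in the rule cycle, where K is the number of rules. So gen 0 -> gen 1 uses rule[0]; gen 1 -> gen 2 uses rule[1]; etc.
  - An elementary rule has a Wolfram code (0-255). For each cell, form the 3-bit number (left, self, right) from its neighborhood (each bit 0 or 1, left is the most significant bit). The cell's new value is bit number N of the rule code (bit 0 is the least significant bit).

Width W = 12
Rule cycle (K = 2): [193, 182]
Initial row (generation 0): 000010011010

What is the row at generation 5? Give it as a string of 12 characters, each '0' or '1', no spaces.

Gen 0: 000010011010
Gen 1 (rule 193): 111000001000
Gen 2 (rule 182): 010100011100
Gen 3 (rule 193): 000001001101
Gen 4 (rule 182): 000011110011
Gen 5 (rule 193): 111001110001

Answer: 111001110001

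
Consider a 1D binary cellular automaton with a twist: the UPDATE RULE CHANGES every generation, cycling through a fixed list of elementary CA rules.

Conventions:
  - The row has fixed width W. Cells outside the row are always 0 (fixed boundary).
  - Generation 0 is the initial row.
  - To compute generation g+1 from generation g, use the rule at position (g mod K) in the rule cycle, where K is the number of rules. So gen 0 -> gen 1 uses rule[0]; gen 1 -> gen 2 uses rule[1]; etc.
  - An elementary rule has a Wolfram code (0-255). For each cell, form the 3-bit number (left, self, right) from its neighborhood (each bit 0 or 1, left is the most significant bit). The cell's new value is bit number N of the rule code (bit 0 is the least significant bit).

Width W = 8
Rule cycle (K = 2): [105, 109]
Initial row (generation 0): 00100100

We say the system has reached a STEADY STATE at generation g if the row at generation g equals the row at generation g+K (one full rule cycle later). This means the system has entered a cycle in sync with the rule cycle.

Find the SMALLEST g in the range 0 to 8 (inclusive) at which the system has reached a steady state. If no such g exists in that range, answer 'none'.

Answer: 3

Derivation:
Gen 0: 00100100
Gen 1 (rule 105): 10000001
Gen 2 (rule 109): 10111101
Gen 3 (rule 105): 01100110
Gen 4 (rule 109): 01100110
Gen 5 (rule 105): 01100110
Gen 6 (rule 109): 01100110
Gen 7 (rule 105): 01100110
Gen 8 (rule 109): 01100110
Gen 9 (rule 105): 01100110
Gen 10 (rule 109): 01100110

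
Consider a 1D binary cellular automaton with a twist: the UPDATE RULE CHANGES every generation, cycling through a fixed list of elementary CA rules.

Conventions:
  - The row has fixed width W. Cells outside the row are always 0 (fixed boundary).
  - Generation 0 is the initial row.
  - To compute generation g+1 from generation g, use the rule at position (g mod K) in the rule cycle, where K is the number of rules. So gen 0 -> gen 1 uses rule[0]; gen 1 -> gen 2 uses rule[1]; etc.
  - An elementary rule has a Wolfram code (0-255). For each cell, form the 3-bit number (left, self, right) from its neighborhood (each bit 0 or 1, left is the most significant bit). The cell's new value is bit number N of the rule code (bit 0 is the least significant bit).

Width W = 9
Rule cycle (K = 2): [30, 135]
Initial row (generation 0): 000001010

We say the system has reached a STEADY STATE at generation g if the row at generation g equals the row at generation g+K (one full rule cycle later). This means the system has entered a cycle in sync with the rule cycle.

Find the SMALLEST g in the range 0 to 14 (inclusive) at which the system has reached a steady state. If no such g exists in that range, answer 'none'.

Answer: 10

Derivation:
Gen 0: 000001010
Gen 1 (rule 30): 000011011
Gen 2 (rule 135): 111100000
Gen 3 (rule 30): 100010000
Gen 4 (rule 135): 101110111
Gen 5 (rule 30): 101000100
Gen 6 (rule 135): 101011101
Gen 7 (rule 30): 101010001
Gen 8 (rule 135): 101010111
Gen 9 (rule 30): 101010100
Gen 10 (rule 135): 101010101
Gen 11 (rule 30): 101010101
Gen 12 (rule 135): 101010101
Gen 13 (rule 30): 101010101
Gen 14 (rule 135): 101010101
Gen 15 (rule 30): 101010101
Gen 16 (rule 135): 101010101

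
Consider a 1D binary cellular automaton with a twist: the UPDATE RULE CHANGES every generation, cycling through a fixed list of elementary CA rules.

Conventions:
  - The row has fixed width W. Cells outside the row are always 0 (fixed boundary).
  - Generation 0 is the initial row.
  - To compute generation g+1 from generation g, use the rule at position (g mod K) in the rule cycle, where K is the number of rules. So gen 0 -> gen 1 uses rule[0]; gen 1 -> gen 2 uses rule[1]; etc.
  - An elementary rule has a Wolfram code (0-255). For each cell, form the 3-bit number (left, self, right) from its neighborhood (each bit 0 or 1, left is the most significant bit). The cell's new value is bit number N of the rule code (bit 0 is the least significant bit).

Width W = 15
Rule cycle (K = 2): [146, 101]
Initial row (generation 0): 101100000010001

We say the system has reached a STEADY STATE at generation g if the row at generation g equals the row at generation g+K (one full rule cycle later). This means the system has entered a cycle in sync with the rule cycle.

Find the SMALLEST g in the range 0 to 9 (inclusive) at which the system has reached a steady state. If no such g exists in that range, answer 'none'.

Answer: none

Derivation:
Gen 0: 101100000010001
Gen 1 (rule 146): 000010000101010
Gen 2 (rule 101): 111010110111110
Gen 3 (rule 146): 010000000011101
Gen 4 (rule 101): 010111111000111
Gen 5 (rule 146): 100011110101010
Gen 6 (rule 101): 101000011111110
Gen 7 (rule 146): 000100101111101
Gen 8 (rule 101): 110100110000111
Gen 9 (rule 146): 000011001001010
Gen 10 (rule 101): 111001001001110
Gen 11 (rule 146): 010110110110101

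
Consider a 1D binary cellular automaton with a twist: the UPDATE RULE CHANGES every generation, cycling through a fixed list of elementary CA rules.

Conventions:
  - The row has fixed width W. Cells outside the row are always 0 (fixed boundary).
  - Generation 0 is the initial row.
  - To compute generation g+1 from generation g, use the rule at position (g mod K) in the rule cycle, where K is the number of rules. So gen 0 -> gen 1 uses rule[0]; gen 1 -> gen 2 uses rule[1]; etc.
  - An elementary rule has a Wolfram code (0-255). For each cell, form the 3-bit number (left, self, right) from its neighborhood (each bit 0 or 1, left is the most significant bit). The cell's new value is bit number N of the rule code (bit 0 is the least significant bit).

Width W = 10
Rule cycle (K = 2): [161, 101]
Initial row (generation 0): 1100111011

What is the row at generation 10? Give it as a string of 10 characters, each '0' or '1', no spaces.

Answer: 1001011111

Derivation:
Gen 0: 1100111011
Gen 1 (rule 161): 0000010100
Gen 2 (rule 101): 1111011101
Gen 3 (rule 161): 0110101010
Gen 4 (rule 101): 0011111110
Gen 5 (rule 161): 1001111100
Gen 6 (rule 101): 1000000101
Gen 7 (rule 161): 0011110010
Gen 8 (rule 101): 1000010010
Gen 9 (rule 161): 0011000000
Gen 10 (rule 101): 1001011111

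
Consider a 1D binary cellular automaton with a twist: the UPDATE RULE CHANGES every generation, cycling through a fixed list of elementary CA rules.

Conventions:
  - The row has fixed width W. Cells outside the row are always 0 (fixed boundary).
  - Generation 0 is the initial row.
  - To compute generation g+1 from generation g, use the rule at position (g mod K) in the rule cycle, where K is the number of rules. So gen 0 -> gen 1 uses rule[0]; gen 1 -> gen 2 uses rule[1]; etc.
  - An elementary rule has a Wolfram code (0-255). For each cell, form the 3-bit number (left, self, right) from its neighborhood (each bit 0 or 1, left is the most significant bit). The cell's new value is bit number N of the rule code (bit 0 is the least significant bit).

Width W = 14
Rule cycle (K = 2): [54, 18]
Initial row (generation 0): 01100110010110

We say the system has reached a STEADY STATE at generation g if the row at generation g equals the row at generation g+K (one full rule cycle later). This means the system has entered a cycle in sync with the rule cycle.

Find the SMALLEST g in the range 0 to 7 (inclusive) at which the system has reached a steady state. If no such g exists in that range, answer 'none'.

Gen 0: 01100110010110
Gen 1 (rule 54): 10011001111001
Gen 2 (rule 18): 01100110000110
Gen 3 (rule 54): 10011001001001
Gen 4 (rule 18): 01100110110110
Gen 5 (rule 54): 10011001001001
Gen 6 (rule 18): 01100110110110
Gen 7 (rule 54): 10011001001001
Gen 8 (rule 18): 01100110110110
Gen 9 (rule 54): 10011001001001

Answer: 3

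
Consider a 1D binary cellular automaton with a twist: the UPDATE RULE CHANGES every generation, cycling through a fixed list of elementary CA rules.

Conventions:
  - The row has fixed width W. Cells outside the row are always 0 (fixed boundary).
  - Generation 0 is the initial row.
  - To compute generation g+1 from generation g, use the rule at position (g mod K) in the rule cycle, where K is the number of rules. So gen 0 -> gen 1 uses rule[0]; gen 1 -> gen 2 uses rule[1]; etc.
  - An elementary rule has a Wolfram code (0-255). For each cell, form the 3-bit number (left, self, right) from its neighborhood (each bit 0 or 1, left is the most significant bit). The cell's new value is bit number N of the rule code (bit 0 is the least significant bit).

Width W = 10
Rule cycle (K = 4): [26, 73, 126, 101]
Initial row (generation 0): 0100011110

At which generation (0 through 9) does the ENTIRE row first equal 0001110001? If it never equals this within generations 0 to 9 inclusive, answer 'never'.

Gen 0: 0100011110
Gen 1 (rule 26): 1010110001
Gen 2 (rule 73): 0000110100
Gen 3 (rule 126): 0001111110
Gen 4 (rule 101): 1100000010
Gen 5 (rule 26): 1010000101
Gen 6 (rule 73): 0000110000
Gen 7 (rule 126): 0001111000
Gen 8 (rule 101): 1100001011
Gen 9 (rule 26): 1010010010

Answer: never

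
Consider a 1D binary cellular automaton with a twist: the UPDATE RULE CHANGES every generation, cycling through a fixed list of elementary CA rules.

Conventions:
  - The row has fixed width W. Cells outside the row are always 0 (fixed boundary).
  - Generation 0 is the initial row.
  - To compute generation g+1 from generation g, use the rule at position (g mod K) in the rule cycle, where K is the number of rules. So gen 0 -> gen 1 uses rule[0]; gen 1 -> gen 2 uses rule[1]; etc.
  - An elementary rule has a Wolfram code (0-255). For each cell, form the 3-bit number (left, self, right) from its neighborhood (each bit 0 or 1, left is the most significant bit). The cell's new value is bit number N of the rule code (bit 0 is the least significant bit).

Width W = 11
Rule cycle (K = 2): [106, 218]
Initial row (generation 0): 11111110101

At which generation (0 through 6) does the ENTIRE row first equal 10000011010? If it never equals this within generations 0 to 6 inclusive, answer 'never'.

Answer: 1

Derivation:
Gen 0: 11111110101
Gen 1 (rule 106): 10000011010
Gen 2 (rule 218): 01000111001
Gen 3 (rule 106): 10001101010
Gen 4 (rule 218): 01011100001
Gen 5 (rule 106): 10110100010
Gen 6 (rule 218): 00110010101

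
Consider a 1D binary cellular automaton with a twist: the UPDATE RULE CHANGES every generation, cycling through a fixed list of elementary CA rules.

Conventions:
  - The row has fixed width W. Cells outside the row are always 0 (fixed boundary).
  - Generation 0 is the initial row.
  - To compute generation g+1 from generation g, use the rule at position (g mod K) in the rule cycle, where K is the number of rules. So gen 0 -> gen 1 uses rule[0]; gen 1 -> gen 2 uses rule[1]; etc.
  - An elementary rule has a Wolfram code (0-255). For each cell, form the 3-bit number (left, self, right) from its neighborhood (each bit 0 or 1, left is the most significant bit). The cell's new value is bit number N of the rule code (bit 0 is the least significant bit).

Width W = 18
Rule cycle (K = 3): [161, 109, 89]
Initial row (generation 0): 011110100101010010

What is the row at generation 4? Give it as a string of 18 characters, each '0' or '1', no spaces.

Answer: 100000100101010000

Derivation:
Gen 0: 011110100101010010
Gen 1 (rule 161): 001101000010100000
Gen 2 (rule 109): 101111011011101111
Gen 3 (rule 89): 001001011010101001
Gen 4 (rule 161): 100000100101010000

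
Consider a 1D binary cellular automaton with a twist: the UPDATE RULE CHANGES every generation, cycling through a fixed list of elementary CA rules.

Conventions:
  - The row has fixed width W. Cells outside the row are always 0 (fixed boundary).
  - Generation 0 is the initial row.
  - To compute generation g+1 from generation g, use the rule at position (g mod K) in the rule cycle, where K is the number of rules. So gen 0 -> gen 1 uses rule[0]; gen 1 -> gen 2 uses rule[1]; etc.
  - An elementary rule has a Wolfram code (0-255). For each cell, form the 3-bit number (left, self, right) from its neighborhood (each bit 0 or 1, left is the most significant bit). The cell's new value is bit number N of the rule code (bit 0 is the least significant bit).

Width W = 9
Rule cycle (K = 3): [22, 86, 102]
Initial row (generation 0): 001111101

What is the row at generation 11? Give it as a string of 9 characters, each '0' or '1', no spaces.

Gen 0: 001111101
Gen 1 (rule 22): 010000001
Gen 2 (rule 86): 111000011
Gen 3 (rule 102): 001000101
Gen 4 (rule 22): 011101101
Gen 5 (rule 86): 100100101
Gen 6 (rule 102): 101101111
Gen 7 (rule 22): 100000000
Gen 8 (rule 86): 110000000
Gen 9 (rule 102): 010000000
Gen 10 (rule 22): 111000000
Gen 11 (rule 86): 001100000

Answer: 001100000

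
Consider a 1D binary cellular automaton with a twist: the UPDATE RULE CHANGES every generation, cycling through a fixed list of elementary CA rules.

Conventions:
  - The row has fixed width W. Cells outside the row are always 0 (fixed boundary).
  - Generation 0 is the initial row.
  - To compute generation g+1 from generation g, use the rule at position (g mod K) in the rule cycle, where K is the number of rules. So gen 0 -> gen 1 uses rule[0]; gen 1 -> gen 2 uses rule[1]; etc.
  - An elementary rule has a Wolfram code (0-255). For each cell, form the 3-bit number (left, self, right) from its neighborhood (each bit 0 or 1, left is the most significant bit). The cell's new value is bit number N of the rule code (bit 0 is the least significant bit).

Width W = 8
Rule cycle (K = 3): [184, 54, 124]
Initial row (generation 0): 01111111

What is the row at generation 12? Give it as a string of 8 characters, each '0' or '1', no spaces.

Answer: 10110101

Derivation:
Gen 0: 01111111
Gen 1 (rule 184): 01111110
Gen 2 (rule 54): 10000001
Gen 3 (rule 124): 11000001
Gen 4 (rule 184): 10100000
Gen 5 (rule 54): 11110000
Gen 6 (rule 124): 10011000
Gen 7 (rule 184): 01010100
Gen 8 (rule 54): 11111110
Gen 9 (rule 124): 10000011
Gen 10 (rule 184): 01000010
Gen 11 (rule 54): 11100111
Gen 12 (rule 124): 10110101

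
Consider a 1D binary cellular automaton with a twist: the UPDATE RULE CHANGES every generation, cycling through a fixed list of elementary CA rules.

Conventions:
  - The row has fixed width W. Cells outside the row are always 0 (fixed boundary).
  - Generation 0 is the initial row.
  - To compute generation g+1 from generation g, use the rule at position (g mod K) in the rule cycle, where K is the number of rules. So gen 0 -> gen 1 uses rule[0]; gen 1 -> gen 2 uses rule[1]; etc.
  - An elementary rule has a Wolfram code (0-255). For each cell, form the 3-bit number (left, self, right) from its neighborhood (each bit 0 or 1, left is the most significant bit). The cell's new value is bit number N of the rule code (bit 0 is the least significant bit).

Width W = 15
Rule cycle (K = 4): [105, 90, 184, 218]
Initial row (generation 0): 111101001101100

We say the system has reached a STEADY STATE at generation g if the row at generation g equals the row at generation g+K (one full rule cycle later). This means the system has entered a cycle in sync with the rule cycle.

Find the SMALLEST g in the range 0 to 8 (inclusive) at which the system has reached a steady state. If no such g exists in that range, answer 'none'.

Answer: none

Derivation:
Gen 0: 111101001101100
Gen 1 (rule 105): 100110001111101
Gen 2 (rule 90): 011111011000100
Gen 3 (rule 184): 011110110100010
Gen 4 (rule 218): 111110110010101
Gen 5 (rule 105): 100011110001010
Gen 6 (rule 90): 010110011010001
Gen 7 (rule 184): 001101010101000
Gen 8 (rule 218): 011100000000100
Gen 9 (rule 105): 010101111110001
Gen 10 (rule 90): 100001000011010
Gen 11 (rule 184): 010000100010101
Gen 12 (rule 218): 101001010100000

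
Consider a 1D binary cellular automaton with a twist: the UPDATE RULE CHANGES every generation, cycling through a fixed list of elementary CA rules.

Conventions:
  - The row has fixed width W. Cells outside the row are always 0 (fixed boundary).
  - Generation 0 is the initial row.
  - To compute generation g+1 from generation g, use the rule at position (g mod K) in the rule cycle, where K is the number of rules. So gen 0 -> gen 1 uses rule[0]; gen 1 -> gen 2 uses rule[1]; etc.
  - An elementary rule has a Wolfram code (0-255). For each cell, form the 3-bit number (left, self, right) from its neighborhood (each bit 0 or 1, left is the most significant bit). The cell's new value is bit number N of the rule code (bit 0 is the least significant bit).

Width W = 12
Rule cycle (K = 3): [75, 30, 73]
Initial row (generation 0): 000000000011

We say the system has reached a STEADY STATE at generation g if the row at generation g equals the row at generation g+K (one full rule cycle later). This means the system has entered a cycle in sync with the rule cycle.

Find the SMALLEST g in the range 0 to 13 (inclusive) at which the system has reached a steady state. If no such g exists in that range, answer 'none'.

Gen 0: 000000000011
Gen 1 (rule 75): 111111111111
Gen 2 (rule 30): 100000000000
Gen 3 (rule 73): 001111111111
Gen 4 (rule 75): 111000000001
Gen 5 (rule 30): 100100000011
Gen 6 (rule 73): 000001111011
Gen 7 (rule 75): 111111001011
Gen 8 (rule 30): 100000111010
Gen 9 (rule 73): 001110101000
Gen 10 (rule 75): 111010000011
Gen 11 (rule 30): 100011000110
Gen 12 (rule 73): 001011010110
Gen 13 (rule 75): 110011000110
Gen 14 (rule 30): 101110101101
Gen 15 (rule 73): 001010001100
Gen 16 (rule 75): 110000111101

Answer: none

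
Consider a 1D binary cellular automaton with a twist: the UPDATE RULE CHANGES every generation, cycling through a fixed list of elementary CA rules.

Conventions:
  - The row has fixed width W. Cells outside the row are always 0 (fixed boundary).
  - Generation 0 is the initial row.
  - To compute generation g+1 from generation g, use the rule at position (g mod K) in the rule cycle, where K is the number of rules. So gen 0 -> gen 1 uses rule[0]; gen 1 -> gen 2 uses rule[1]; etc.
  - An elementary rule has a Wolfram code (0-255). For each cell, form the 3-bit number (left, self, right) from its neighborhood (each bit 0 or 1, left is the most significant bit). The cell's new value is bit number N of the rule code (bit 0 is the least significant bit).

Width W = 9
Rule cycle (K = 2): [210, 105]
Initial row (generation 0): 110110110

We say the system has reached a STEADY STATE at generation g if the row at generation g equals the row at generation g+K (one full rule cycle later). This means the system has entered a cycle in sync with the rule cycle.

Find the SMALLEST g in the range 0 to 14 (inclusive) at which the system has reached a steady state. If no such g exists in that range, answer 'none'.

Answer: 7

Derivation:
Gen 0: 110110110
Gen 1 (rule 210): 010010011
Gen 2 (rule 105): 000000011
Gen 3 (rule 210): 000000101
Gen 4 (rule 105): 111110010
Gen 5 (rule 210): 011111101
Gen 6 (rule 105): 010000110
Gen 7 (rule 210): 101001011
Gen 8 (rule 105): 010000111
Gen 9 (rule 210): 101001011
Gen 10 (rule 105): 010000111
Gen 11 (rule 210): 101001011
Gen 12 (rule 105): 010000111
Gen 13 (rule 210): 101001011
Gen 14 (rule 105): 010000111
Gen 15 (rule 210): 101001011
Gen 16 (rule 105): 010000111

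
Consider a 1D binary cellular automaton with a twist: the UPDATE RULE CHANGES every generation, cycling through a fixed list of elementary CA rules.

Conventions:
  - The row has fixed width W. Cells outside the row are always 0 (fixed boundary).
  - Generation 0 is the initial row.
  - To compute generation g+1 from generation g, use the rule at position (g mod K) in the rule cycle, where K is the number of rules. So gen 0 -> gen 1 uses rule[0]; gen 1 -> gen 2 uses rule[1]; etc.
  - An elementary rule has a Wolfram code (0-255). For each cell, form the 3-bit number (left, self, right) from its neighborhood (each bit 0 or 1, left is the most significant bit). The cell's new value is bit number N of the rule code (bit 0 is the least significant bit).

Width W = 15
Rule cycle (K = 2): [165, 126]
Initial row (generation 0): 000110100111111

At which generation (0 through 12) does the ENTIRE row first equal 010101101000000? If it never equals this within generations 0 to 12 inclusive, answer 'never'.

Gen 0: 000110100111111
Gen 1 (rule 165): 110001100011110
Gen 2 (rule 126): 111011110110011
Gen 3 (rule 165): 010101101000000
Gen 4 (rule 126): 111111111100000
Gen 5 (rule 165): 011111111001111
Gen 6 (rule 126): 110000001111001
Gen 7 (rule 165): 000111100110001
Gen 8 (rule 126): 001100111111011
Gen 9 (rule 165): 100000011110100
Gen 10 (rule 126): 110000110011110
Gen 11 (rule 165): 000110000001100
Gen 12 (rule 126): 001111000011110

Answer: 3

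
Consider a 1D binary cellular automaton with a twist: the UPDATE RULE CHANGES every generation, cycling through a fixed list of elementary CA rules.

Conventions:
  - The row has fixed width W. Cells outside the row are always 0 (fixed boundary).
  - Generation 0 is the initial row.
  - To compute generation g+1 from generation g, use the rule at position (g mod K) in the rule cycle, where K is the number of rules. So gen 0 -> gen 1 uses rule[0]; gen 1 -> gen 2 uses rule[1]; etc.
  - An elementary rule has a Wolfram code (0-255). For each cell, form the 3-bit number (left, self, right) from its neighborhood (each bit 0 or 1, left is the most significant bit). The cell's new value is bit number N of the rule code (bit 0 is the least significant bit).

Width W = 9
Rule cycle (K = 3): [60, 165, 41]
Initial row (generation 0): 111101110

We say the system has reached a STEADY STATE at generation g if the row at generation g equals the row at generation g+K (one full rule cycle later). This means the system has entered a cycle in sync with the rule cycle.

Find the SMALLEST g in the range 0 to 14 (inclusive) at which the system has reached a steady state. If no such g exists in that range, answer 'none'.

Answer: none

Derivation:
Gen 0: 111101110
Gen 1 (rule 60): 100011001
Gen 2 (rule 165): 101000001
Gen 3 (rule 41): 010011100
Gen 4 (rule 60): 011010010
Gen 5 (rule 165): 000110010
Gen 6 (rule 41): 110100000
Gen 7 (rule 60): 101110000
Gen 8 (rule 165): 110100111
Gen 9 (rule 41): 101000100
Gen 10 (rule 60): 111100110
Gen 11 (rule 165): 011000000
Gen 12 (rule 41): 010011111
Gen 13 (rule 60): 011010000
Gen 14 (rule 165): 000110111
Gen 15 (rule 41): 110101100
Gen 16 (rule 60): 101111010
Gen 17 (rule 165): 110110110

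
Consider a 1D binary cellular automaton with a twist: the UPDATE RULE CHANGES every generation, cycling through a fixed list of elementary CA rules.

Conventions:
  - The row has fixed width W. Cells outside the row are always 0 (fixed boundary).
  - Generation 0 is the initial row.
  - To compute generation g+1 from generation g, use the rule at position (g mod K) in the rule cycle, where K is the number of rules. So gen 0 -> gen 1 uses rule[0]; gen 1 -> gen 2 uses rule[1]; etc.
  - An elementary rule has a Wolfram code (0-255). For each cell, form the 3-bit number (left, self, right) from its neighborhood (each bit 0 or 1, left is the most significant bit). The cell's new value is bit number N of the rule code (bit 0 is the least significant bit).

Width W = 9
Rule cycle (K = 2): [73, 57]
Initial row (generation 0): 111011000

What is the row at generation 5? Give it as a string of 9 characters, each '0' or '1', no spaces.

Gen 0: 111011000
Gen 1 (rule 73): 101011011
Gen 2 (rule 57): 010110110
Gen 3 (rule 73): 000110110
Gen 4 (rule 57): 110101101
Gen 5 (rule 73): 110001100

Answer: 110001100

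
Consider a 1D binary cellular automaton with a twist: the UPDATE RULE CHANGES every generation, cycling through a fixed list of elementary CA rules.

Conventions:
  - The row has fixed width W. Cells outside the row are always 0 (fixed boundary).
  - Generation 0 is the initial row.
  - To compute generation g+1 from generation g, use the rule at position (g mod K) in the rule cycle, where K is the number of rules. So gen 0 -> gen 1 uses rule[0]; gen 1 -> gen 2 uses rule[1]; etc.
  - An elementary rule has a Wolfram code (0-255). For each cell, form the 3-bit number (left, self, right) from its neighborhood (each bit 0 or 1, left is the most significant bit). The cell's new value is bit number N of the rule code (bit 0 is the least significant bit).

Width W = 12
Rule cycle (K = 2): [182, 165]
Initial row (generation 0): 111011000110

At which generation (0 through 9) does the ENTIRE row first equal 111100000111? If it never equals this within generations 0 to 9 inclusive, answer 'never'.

Gen 0: 111011000110
Gen 1 (rule 182): 010100101001
Gen 2 (rule 165): 011100111001
Gen 3 (rule 182): 101011010111
Gen 4 (rule 165): 111100111010
Gen 5 (rule 182): 011011010111
Gen 6 (rule 165): 000100111010
Gen 7 (rule 182): 001111010111
Gen 8 (rule 165): 100110111010
Gen 9 (rule 182): 111001010111

Answer: never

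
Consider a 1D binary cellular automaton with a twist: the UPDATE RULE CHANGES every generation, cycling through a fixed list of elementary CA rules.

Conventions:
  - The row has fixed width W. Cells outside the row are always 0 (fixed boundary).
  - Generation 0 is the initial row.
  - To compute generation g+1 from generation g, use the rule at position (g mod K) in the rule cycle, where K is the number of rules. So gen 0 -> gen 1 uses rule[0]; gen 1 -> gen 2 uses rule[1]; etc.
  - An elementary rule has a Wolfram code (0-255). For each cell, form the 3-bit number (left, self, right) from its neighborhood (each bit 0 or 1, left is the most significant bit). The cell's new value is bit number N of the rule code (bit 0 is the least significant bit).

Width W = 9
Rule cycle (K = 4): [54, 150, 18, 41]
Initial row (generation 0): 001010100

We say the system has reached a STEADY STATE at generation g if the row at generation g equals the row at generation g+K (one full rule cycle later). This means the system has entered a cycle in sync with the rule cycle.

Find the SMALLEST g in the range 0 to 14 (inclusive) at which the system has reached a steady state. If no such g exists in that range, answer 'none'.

Gen 0: 001010100
Gen 1 (rule 54): 011111110
Gen 2 (rule 150): 101111101
Gen 3 (rule 18): 000000000
Gen 4 (rule 41): 111111111
Gen 5 (rule 54): 000000000
Gen 6 (rule 150): 000000000
Gen 7 (rule 18): 000000000
Gen 8 (rule 41): 111111111
Gen 9 (rule 54): 000000000
Gen 10 (rule 150): 000000000
Gen 11 (rule 18): 000000000
Gen 12 (rule 41): 111111111
Gen 13 (rule 54): 000000000
Gen 14 (rule 150): 000000000
Gen 15 (rule 18): 000000000
Gen 16 (rule 41): 111111111
Gen 17 (rule 54): 000000000
Gen 18 (rule 150): 000000000

Answer: 3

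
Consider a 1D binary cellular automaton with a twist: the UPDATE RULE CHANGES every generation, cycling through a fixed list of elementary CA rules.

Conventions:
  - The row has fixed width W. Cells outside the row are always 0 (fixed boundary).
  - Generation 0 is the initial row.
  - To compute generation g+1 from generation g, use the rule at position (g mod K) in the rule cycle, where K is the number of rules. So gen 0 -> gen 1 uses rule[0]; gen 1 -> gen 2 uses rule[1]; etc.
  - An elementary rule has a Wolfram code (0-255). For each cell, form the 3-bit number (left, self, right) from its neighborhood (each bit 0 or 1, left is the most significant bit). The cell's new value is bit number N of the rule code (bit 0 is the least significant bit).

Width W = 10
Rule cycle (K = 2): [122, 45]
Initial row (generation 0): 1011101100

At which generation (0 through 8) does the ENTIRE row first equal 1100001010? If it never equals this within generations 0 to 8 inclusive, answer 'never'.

Answer: never

Derivation:
Gen 0: 1011101100
Gen 1 (rule 122): 0110111110
Gen 2 (rule 45): 0101100000
Gen 3 (rule 122): 1011110000
Gen 4 (rule 45): 1110000111
Gen 5 (rule 122): 1011001101
Gen 6 (rule 45): 1110001011
Gen 7 (rule 122): 1011010111
Gen 8 (rule 45): 1110111100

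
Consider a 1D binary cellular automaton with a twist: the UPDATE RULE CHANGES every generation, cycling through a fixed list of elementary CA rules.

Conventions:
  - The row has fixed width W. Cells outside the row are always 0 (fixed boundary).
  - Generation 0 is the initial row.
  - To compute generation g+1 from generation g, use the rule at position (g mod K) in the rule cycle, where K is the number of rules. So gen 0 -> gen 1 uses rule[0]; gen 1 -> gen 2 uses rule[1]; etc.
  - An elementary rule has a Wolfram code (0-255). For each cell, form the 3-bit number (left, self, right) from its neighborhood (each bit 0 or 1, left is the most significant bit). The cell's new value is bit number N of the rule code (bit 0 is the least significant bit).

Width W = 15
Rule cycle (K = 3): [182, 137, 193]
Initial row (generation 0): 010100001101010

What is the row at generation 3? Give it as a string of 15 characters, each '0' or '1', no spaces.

Answer: 011101111001110

Derivation:
Gen 0: 010100001101010
Gen 1 (rule 182): 111110010011111
Gen 2 (rule 137): 111100000011110
Gen 3 (rule 193): 011101111001110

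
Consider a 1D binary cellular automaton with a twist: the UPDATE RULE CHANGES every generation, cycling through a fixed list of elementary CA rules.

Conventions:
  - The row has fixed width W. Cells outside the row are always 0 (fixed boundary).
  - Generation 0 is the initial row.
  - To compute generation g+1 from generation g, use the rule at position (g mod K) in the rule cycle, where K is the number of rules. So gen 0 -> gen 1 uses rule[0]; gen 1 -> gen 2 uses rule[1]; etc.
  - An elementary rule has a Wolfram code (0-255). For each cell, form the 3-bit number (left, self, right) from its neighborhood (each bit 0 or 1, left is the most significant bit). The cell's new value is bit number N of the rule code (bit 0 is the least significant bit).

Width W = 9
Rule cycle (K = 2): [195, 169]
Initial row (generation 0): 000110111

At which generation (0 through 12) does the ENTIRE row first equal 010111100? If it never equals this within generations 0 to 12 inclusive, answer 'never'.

Gen 0: 000110111
Gen 1 (rule 195): 111010011
Gen 2 (rule 169): 110100010
Gen 3 (rule 195): 010001100
Gen 4 (rule 169): 000101001
Gen 5 (rule 195): 111000010
Gen 6 (rule 169): 110011000
Gen 7 (rule 195): 010101011
Gen 8 (rule 169): 001010110
Gen 9 (rule 195): 110000010
Gen 10 (rule 169): 100111000
Gen 11 (rule 195): 001011011
Gen 12 (rule 169): 100110110

Answer: never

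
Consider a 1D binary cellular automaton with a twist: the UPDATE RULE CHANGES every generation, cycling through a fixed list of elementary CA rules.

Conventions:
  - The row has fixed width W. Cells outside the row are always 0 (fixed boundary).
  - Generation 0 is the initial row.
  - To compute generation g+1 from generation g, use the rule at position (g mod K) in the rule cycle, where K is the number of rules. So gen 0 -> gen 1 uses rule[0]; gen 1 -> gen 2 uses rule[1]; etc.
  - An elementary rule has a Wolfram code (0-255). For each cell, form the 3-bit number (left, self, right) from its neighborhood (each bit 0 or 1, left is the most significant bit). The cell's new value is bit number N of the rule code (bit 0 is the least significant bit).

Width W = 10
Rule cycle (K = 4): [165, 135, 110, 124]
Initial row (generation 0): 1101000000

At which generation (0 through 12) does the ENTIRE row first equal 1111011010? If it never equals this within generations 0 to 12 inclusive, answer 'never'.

Gen 0: 1101000000
Gen 1 (rule 165): 0011011111
Gen 2 (rule 135): 1100001110
Gen 3 (rule 110): 1100011010
Gen 4 (rule 124): 1110011111
Gen 5 (rule 165): 0100001110
Gen 6 (rule 135): 1101110100
Gen 7 (rule 110): 1111011100
Gen 8 (rule 124): 1001110110
Gen 9 (rule 165): 1000101000
Gen 10 (rule 135): 1011101011
Gen 11 (rule 110): 1110111111
Gen 12 (rule 124): 1011100001

Answer: never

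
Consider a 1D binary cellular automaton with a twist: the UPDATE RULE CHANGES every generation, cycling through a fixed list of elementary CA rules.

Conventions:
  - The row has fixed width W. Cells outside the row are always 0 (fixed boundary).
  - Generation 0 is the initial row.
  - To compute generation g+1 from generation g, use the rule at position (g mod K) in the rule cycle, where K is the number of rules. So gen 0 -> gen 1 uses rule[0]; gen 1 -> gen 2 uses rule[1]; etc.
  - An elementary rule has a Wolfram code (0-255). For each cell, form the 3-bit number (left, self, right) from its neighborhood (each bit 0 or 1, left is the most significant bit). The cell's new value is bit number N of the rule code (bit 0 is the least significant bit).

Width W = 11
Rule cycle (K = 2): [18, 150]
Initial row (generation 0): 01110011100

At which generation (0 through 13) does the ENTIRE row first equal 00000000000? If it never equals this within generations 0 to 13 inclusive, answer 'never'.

Answer: 9

Derivation:
Gen 0: 01110011100
Gen 1 (rule 18): 10001100010
Gen 2 (rule 150): 11010010111
Gen 3 (rule 18): 00001100000
Gen 4 (rule 150): 00010010000
Gen 5 (rule 18): 00101101000
Gen 6 (rule 150): 01100001100
Gen 7 (rule 18): 10010010010
Gen 8 (rule 150): 11111111111
Gen 9 (rule 18): 00000000000
Gen 10 (rule 150): 00000000000
Gen 11 (rule 18): 00000000000
Gen 12 (rule 150): 00000000000
Gen 13 (rule 18): 00000000000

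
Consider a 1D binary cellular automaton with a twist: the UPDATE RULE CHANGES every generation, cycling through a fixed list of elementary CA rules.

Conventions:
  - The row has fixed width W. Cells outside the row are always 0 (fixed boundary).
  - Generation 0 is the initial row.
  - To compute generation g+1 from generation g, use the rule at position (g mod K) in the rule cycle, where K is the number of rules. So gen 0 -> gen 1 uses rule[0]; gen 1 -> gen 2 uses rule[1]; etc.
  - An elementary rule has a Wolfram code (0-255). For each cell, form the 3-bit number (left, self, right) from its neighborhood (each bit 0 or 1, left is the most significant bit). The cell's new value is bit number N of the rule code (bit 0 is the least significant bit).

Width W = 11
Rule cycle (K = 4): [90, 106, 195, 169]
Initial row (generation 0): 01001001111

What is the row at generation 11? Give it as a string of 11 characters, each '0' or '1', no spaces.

Answer: 11100010010

Derivation:
Gen 0: 01001001111
Gen 1 (rule 90): 10110111001
Gen 2 (rule 106): 01111101010
Gen 3 (rule 195): 10111100000
Gen 4 (rule 169): 01111001111
Gen 5 (rule 90): 11001111001
Gen 6 (rule 106): 11011001010
Gen 7 (rule 195): 01001010000
Gen 8 (rule 169): 00000100111
Gen 9 (rule 90): 00001011101
Gen 10 (rule 106): 00010110110
Gen 11 (rule 195): 11100010010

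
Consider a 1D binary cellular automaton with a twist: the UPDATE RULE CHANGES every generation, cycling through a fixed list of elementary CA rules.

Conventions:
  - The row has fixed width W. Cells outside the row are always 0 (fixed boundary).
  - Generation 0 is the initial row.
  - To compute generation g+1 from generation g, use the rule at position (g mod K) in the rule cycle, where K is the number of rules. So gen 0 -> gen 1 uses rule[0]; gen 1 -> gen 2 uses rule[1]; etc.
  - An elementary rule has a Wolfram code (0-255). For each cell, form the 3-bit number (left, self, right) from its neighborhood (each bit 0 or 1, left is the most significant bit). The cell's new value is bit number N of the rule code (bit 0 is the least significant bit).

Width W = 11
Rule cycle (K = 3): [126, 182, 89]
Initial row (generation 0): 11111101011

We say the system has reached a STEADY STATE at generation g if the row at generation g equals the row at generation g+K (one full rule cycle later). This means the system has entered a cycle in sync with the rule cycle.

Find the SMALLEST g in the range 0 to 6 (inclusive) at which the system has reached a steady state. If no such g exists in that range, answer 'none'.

Gen 0: 11111101011
Gen 1 (rule 126): 10000111111
Gen 2 (rule 182): 11001011110
Gen 3 (rule 89): 11100010011
Gen 4 (rule 126): 10110111111
Gen 5 (rule 182): 11001011110
Gen 6 (rule 89): 11100010011
Gen 7 (rule 126): 10110111111
Gen 8 (rule 182): 11001011110
Gen 9 (rule 89): 11100010011

Answer: 2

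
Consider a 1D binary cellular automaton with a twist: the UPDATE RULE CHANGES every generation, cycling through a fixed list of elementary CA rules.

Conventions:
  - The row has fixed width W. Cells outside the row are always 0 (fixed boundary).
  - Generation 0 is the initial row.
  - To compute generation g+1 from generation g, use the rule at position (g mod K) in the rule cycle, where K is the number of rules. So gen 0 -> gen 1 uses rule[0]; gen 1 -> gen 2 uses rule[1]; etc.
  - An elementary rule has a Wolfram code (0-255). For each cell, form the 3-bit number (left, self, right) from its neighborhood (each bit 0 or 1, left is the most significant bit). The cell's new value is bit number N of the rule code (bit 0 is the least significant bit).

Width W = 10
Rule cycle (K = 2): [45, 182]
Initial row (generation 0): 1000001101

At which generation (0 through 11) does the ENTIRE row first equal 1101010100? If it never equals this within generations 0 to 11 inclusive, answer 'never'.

Gen 0: 1000001101
Gen 1 (rule 45): 1011101011
Gen 2 (rule 182): 1101011100
Gen 3 (rule 45): 1011110001
Gen 4 (rule 182): 1101101011
Gen 5 (rule 45): 1011011110
Gen 6 (rule 182): 1100101101
Gen 7 (rule 45): 1000111011
Gen 8 (rule 182): 1101010100
Gen 9 (rule 45): 1011111101
Gen 10 (rule 182): 1101111011
Gen 11 (rule 45): 1011000110

Answer: 8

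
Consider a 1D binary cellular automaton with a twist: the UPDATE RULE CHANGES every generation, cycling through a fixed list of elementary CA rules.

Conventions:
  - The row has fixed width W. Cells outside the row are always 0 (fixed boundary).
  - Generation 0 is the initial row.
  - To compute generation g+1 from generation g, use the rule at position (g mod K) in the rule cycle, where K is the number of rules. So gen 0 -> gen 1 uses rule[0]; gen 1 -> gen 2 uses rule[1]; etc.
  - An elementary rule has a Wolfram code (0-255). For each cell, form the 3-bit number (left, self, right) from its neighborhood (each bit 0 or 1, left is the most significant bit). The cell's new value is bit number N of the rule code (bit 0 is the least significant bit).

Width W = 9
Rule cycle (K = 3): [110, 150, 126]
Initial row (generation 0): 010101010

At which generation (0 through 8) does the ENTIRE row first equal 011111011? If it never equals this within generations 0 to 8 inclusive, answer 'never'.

Answer: 6

Derivation:
Gen 0: 010101010
Gen 1 (rule 110): 111111110
Gen 2 (rule 150): 011111101
Gen 3 (rule 126): 110000111
Gen 4 (rule 110): 110001101
Gen 5 (rule 150): 001010001
Gen 6 (rule 126): 011111011
Gen 7 (rule 110): 110001111
Gen 8 (rule 150): 001010110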